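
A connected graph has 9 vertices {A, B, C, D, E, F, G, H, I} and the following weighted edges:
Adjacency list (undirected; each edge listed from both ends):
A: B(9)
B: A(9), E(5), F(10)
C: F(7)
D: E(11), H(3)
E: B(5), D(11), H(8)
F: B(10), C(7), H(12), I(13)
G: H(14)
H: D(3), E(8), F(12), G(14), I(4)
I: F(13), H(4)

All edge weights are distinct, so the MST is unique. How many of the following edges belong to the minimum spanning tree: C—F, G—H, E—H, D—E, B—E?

Kruskal: consider edges lightest-first.
D—H (3): add — endpoints in different components.
H—I (4): add — endpoints in different components.
B—E (5): add — endpoints in different components.
C—F (7): add — endpoints in different components.
E—H (8): add — endpoints in different components.
A—B (9): add — endpoints in different components.
B—F (10): add — endpoints in different components.
D—E (11): skip — D and E already connected.
F—H (12): skip — F and H already connected.
F—I (13): skip — F and I already connected.
G—H (14): add — endpoints in different components.
MST edge set: {D—H, H—I, B—E, C—F, E—H, A—B, B—F, G—H}.
Of the listed edges, {C—F, G—H, E—H, B—E} are in the MST → 4.

4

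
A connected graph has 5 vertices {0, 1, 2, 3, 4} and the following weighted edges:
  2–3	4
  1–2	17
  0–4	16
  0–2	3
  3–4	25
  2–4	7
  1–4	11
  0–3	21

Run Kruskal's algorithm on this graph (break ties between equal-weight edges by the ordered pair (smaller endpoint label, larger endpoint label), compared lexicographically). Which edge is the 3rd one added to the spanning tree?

2-4

Kruskal: consider edges lightest-first.
0–2 (3): add. Components now {0,2} {1} {3} {4}
2–3 (4): add. Components now {0,2,3} {1} {4}
2–4 (7): add. Components now {0,2,3,4} {1}
1–4 (11): add. Components now {0,1,2,3,4}
The 3rd edge added is 2–4.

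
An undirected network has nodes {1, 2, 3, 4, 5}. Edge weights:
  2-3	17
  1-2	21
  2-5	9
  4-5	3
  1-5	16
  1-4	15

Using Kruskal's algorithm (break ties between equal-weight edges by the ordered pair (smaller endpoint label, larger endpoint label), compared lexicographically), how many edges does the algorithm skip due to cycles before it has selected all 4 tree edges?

Kruskal's algorithm — process edges by increasing weight (ties by edge label):
4-5 (3): add. Components now {1} {2} {3} {4,5}
2-5 (9): add. Components now {1} {2,4,5} {3}
1-4 (15): add. Components now {1,2,4,5} {3}
1-5 (16): skip — 1 and 5 already connected.
2-3 (17): add. Components now {1,2,3,4,5}
Edges rejected before the tree was complete: 1.

1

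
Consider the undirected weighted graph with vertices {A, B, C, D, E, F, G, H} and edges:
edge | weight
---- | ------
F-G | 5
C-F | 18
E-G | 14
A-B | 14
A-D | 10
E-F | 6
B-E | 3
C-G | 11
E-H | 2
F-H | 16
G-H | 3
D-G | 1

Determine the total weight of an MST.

35

Kruskal: consider edges lightest-first.
D-G (1): add — endpoints in different components.
E-H (2): add — endpoints in different components.
B-E (3): add — endpoints in different components.
G-H (3): add — endpoints in different components.
F-G (5): add — endpoints in different components.
E-F (6): skip — E and F already connected.
A-D (10): add — endpoints in different components.
C-G (11): add — endpoints in different components.
MST edges: D-G, E-H, B-E, G-H, F-G, A-D, C-G; total weight 1+2+3+3+5+10+11 = 35.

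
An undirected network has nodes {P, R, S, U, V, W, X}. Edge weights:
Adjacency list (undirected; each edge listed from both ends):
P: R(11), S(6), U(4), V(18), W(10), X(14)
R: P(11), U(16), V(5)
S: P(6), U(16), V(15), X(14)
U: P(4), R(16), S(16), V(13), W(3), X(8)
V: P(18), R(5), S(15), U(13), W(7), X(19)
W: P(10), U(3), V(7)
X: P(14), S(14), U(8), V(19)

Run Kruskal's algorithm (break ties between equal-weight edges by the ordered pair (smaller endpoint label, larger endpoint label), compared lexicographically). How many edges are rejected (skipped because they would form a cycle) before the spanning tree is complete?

0

Sort edges by weight, then run Kruskal:
U W (3): add. Components now {U,W} {S} {P} {X} {R} {V}
P U (4): add. Components now {P,U,W} {S} {X} {R} {V}
R V (5): add. Components now {P,U,W} {S} {X} {R,V}
P S (6): add. Components now {P,S,U,W} {X} {R,V}
V W (7): add. Components now {P,R,S,U,V,W} {X}
U X (8): add. Components now {P,R,S,U,V,W,X}
Edges rejected before the tree was complete: 0.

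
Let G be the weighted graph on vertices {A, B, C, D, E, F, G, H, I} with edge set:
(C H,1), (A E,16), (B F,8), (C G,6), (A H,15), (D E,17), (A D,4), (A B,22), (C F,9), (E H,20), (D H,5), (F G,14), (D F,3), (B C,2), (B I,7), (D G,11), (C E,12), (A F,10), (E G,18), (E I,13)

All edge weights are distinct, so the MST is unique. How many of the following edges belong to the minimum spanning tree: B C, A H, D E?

Kruskal's algorithm — process edges by increasing weight (ties by edge label):
C H (1): add — endpoints in different components.
B C (2): add — endpoints in different components.
D F (3): add — endpoints in different components.
A D (4): add — endpoints in different components.
D H (5): add — endpoints in different components.
C G (6): add — endpoints in different components.
B I (7): add — endpoints in different components.
B F (8): skip — B and F already connected.
C F (9): skip — C and F already connected.
A F (10): skip — A and F already connected.
D G (11): skip — D and G already connected.
C E (12): add — endpoints in different components.
MST edge set: {C H, B C, D F, A D, D H, C G, B I, C E}.
Of the listed edges, {B C} are in the MST → 1.

1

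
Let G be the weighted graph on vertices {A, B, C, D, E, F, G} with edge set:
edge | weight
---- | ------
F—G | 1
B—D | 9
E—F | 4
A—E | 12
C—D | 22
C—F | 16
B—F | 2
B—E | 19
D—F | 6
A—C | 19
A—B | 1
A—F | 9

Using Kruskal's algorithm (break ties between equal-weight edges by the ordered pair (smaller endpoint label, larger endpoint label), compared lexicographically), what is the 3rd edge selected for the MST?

B-F

Sort edges by weight, then run Kruskal:
A—B (1): add. Components now {A,B} {C} {D} {E} {F} {G}
F—G (1): add. Components now {A,B} {C} {D} {E} {F,G}
B—F (2): add. Components now {A,B,F,G} {C} {D} {E}
E—F (4): add. Components now {A,B,E,F,G} {C} {D}
D—F (6): add. Components now {A,B,D,E,F,G} {C}
A—F (9): skip — A and F already connected.
B—D (9): skip — B and D already connected.
A—E (12): skip — A and E already connected.
C—F (16): add. Components now {A,B,C,D,E,F,G}
The 3rd edge added is B—F.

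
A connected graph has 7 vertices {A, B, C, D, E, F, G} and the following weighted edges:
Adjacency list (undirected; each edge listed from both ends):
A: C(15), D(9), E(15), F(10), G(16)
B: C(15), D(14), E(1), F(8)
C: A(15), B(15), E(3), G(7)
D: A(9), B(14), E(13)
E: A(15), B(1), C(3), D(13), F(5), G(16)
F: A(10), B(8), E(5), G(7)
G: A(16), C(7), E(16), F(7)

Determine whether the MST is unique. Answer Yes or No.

Kruskal: consider edges lightest-first.
B–E (1): add. Components now {A} {B,E} {C} {D} {F} {G}
C–E (3): add. Components now {A} {B,C,E} {D} {F} {G}
E–F (5): add. Components now {A} {B,C,E,F} {D} {G}
C–G (7): add. Components now {A} {B,C,E,F,G} {D}
F–G (7): skip — F and G already connected.
B–F (8): skip — B and F already connected.
A–D (9): add. Components now {A,D} {B,C,E,F,G}
A–F (10): add. Components now {A,B,C,D,E,F,G}
Non-tree edge F–G has weight 7, equal to the heaviest edge on its tree cycle — swapping gives another MST of the same weight. Not unique.

No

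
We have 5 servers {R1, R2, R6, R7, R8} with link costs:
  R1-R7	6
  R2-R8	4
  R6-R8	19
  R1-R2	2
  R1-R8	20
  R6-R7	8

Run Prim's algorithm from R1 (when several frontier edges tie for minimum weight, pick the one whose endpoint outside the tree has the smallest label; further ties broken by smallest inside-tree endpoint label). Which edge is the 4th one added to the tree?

R6-R7

Grow the tree from R1 using Prim:
Step 1: cheapest edge leaving the tree is R1-R2 (2); add R2.
Step 2: cheapest edge leaving the tree is R2-R8 (4); add R8.
Step 3: cheapest edge leaving the tree is R1-R7 (6); add R7.
Step 4: cheapest edge leaving the tree is R6-R7 (8); add R6.
The 4th edge added is R6-R7.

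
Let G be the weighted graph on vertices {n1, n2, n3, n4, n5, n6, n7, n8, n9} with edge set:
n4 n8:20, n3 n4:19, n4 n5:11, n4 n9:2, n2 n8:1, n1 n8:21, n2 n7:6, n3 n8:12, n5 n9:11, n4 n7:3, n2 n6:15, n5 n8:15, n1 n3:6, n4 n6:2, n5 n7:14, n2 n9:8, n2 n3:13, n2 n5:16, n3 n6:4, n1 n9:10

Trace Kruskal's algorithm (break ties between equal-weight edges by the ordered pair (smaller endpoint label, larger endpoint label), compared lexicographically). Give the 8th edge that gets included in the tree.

Sort edges by weight, then run Kruskal:
n2 n8 (1): add — endpoints in different components.
n4 n6 (2): add — endpoints in different components.
n4 n9 (2): add — endpoints in different components.
n4 n7 (3): add — endpoints in different components.
n3 n6 (4): add — endpoints in different components.
n1 n3 (6): add — endpoints in different components.
n2 n7 (6): add — endpoints in different components.
n2 n9 (8): skip — n9 and n2 already connected.
n1 n9 (10): skip — n9 and n1 already connected.
n4 n5 (11): add — endpoints in different components.
The 8th edge added is n4 n5.

n4-n5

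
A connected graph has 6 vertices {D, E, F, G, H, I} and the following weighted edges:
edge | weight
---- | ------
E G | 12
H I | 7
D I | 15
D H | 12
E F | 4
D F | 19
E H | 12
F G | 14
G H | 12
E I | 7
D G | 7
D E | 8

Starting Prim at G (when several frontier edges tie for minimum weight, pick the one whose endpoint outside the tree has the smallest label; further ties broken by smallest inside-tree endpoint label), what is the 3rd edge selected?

E-F

Prim, starting at G.
Step 1: frontier [D G 7, E G 12, G H 12, F G 14] → take D G (7); add D.
Step 2: frontier [D E 8, D H 12, D I 15, D F 19, E G 12, G H 12, F G 14] → take D E (8); add E.
Step 3: frontier [D H 12, D I 15, D F 19, E F 4, E I 7, E H 12, G H 12, F G 14] → take E F (4); add F.
Step 4: frontier [D H 12, D I 15, E I 7, E H 12, G H 12] → take E I (7); add I.
Step 5: frontier [D H 12, E H 12, G H 12, H I 7] → take H I (7); add H.
The 3rd edge added is E F.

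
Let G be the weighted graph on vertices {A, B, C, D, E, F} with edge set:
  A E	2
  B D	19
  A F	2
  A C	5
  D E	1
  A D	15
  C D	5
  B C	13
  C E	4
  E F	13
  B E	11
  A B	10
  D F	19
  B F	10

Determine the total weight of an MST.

Prim's algorithm from A:
Step 1: cheapest edge leaving the tree is A E (2); add E.
Step 2: cheapest edge leaving the tree is D E (1); add D.
Step 3: cheapest edge leaving the tree is A F (2); add F.
Step 4: cheapest edge leaving the tree is C E (4); add C.
Step 5: cheapest edge leaving the tree is A B (10); add B.
MST edges: A E, D E, A F, C E, A B; total weight 2+1+2+4+10 = 19.

19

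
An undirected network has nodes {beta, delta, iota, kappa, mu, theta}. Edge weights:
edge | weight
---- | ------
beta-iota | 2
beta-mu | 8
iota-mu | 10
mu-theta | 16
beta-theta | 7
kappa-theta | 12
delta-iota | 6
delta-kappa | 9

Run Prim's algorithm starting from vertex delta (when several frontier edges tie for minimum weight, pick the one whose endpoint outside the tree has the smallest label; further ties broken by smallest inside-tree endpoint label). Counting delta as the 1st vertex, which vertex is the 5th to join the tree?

mu

Prim, starting at delta.
Step 1: cheapest edge leaving the tree is delta-iota (6); add iota.
Step 2: cheapest edge leaving the tree is beta-iota (2); add beta.
Step 3: cheapest edge leaving the tree is beta-theta (7); add theta.
Step 4: cheapest edge leaving the tree is beta-mu (8); add mu.
Step 5: cheapest edge leaving the tree is delta-kappa (9); add kappa.
Vertex order: delta, iota, beta, theta, mu, kappa. The 5th vertex is mu.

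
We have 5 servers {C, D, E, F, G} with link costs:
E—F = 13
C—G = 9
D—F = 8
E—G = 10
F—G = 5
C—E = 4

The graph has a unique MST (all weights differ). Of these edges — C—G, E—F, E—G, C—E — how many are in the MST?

Kruskal's algorithm — process edges by increasing weight (ties by edge label):
C—E (4): add. Components now {C,E} {D} {F} {G}
F—G (5): add. Components now {C,E} {D} {F,G}
D—F (8): add. Components now {C,E} {D,F,G}
C—G (9): add. Components now {C,D,E,F,G}
MST edge set: {C—E, F—G, D—F, C—G}.
Of the listed edges, {C—G, C—E} are in the MST → 2.

2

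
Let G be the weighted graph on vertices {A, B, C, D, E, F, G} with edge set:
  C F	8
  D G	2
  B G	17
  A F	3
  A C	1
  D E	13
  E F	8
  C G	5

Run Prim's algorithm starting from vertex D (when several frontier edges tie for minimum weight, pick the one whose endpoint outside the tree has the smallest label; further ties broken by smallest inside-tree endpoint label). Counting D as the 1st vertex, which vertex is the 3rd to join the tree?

C

Prim, starting at D.
Step 1: cheapest edge leaving the tree is D G (2); add G.
Step 2: cheapest edge leaving the tree is C G (5); add C.
Step 3: cheapest edge leaving the tree is A C (1); add A.
Step 4: cheapest edge leaving the tree is A F (3); add F.
Step 5: cheapest edge leaving the tree is E F (8); add E.
Step 6: cheapest edge leaving the tree is B G (17); add B.
Vertex order: D, G, C, A, F, E, B. The 3rd vertex is C.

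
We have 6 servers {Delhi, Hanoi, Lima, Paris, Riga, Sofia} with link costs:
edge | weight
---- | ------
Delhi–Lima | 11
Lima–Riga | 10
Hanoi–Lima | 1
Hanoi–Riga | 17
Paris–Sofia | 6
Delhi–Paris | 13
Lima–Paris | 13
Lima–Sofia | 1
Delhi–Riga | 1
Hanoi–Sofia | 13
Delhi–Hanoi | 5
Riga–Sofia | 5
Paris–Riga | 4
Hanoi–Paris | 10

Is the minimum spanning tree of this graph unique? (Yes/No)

No

Sort edges by weight, then run Kruskal:
Delhi–Riga (1): add. Components now {Delhi,Riga} {Hanoi} {Paris} {Lima} {Sofia}
Hanoi–Lima (1): add. Components now {Delhi,Riga} {Hanoi,Lima} {Paris} {Sofia}
Lima–Sofia (1): add. Components now {Delhi,Riga} {Hanoi,Lima,Sofia} {Paris}
Paris–Riga (4): add. Components now {Delhi,Paris,Riga} {Hanoi,Lima,Sofia}
Delhi–Hanoi (5): add. Components now {Delhi,Hanoi,Lima,Paris,Riga,Sofia}
Non-tree edge Riga–Sofia has weight 5, equal to the heaviest edge on its tree cycle — swapping gives another MST of the same weight. Not unique.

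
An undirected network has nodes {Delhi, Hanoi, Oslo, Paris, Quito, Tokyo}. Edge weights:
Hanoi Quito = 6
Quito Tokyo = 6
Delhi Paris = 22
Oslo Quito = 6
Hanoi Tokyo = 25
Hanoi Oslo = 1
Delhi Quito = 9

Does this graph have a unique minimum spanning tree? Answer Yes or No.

Kruskal's algorithm — process edges by increasing weight (ties by edge label):
Hanoi Oslo (1): add. Components now {Delhi} {Tokyo} {Hanoi,Oslo} {Paris} {Quito}
Hanoi Quito (6): add. Components now {Delhi} {Tokyo} {Hanoi,Oslo,Quito} {Paris}
Oslo Quito (6): skip — Oslo and Quito already connected.
Quito Tokyo (6): add. Components now {Delhi} {Hanoi,Oslo,Quito,Tokyo} {Paris}
Delhi Quito (9): add. Components now {Delhi,Hanoi,Oslo,Quito,Tokyo} {Paris}
Delhi Paris (22): add. Components now {Delhi,Hanoi,Oslo,Paris,Quito,Tokyo}
Non-tree edge Oslo Quito has weight 6, equal to the heaviest edge on its tree cycle — swapping gives another MST of the same weight. Not unique.

No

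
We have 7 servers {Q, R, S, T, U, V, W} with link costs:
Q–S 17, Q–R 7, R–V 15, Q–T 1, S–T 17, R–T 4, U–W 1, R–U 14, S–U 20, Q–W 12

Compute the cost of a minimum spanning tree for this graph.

50

Grow the tree from W using Prim:
Step 1: cheapest edge leaving the tree is U–W (1); add U.
Step 2: cheapest edge leaving the tree is Q–W (12); add Q.
Step 3: cheapest edge leaving the tree is Q–T (1); add T.
Step 4: cheapest edge leaving the tree is R–T (4); add R.
Step 5: cheapest edge leaving the tree is R–V (15); add V.
Step 6: cheapest edge leaving the tree is Q–S (17); add S.
MST edges: U–W, Q–W, Q–T, R–T, R–V, Q–S; total weight 1+12+1+4+15+17 = 50.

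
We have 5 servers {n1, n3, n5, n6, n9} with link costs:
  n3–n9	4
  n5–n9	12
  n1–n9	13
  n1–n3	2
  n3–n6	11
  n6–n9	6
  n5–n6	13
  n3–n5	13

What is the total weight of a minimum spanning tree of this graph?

Grow the tree from n9 using Prim:
Step 1: frontier [n3–n9 4, n6–n9 6, n5–n9 12, n1–n9 13] → take n3–n9 (4); add n3.
Step 2: frontier [n1–n3 2, n3–n6 11, n3–n5 13, n6–n9 6, n5–n9 12, n1–n9 13] → take n1–n3 (2); add n1.
Step 3: frontier [n3–n6 11, n3–n5 13, n6–n9 6, n5–n9 12] → take n6–n9 (6); add n6.
Step 4: frontier [n3–n5 13, n5–n6 13, n5–n9 12] → take n5–n9 (12); add n5.
MST edges: n3–n9, n1–n3, n6–n9, n5–n9; total weight 4+2+6+12 = 24.

24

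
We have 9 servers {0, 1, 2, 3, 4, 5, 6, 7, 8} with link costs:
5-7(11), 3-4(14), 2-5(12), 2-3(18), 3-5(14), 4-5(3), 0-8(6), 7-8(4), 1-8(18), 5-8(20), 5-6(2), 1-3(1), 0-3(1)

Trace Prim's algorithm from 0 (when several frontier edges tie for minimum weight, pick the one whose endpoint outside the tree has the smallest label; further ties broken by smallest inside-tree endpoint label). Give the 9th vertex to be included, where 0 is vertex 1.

2

Prim's algorithm from 0:
Step 1: cheapest edge leaving the tree is 0-3 (1); add 3.
Step 2: cheapest edge leaving the tree is 1-3 (1); add 1.
Step 3: cheapest edge leaving the tree is 0-8 (6); add 8.
Step 4: cheapest edge leaving the tree is 7-8 (4); add 7.
Step 5: cheapest edge leaving the tree is 5-7 (11); add 5.
Step 6: cheapest edge leaving the tree is 5-6 (2); add 6.
Step 7: cheapest edge leaving the tree is 4-5 (3); add 4.
Step 8: cheapest edge leaving the tree is 2-5 (12); add 2.
Vertex order: 0, 3, 1, 8, 7, 5, 6, 4, 2. The 9th vertex is 2.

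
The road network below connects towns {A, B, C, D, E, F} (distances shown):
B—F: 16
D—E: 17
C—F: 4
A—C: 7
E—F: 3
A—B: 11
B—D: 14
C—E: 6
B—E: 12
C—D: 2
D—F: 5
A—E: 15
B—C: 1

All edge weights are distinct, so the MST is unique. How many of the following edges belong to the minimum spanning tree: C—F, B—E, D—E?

Sort edges by weight, then run Kruskal:
B—C (1): add. Components now {A} {B,C} {D} {E} {F}
C—D (2): add. Components now {A} {B,C,D} {E} {F}
E—F (3): add. Components now {A} {B,C,D} {E,F}
C—F (4): add. Components now {A} {B,C,D,E,F}
D—F (5): skip — D and F already connected.
C—E (6): skip — C and E already connected.
A—C (7): add. Components now {A,B,C,D,E,F}
MST edge set: {B—C, C—D, E—F, C—F, A—C}.
Of the listed edges, {C—F} are in the MST → 1.

1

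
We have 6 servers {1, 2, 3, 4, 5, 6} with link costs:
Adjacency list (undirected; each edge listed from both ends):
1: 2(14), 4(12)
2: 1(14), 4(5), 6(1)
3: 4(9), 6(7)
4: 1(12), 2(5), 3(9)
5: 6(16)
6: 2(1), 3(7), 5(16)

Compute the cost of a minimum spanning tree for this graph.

Kruskal: consider edges lightest-first.
2—6 (1): add — endpoints in different components.
2—4 (5): add — endpoints in different components.
3—6 (7): add — endpoints in different components.
3—4 (9): skip — 3 and 4 already connected.
1—4 (12): add — endpoints in different components.
1—2 (14): skip — 1 and 2 already connected.
5—6 (16): add — endpoints in different components.
MST edges: 2—6, 2—4, 3—6, 1—4, 5—6; total weight 1+5+7+12+16 = 41.

41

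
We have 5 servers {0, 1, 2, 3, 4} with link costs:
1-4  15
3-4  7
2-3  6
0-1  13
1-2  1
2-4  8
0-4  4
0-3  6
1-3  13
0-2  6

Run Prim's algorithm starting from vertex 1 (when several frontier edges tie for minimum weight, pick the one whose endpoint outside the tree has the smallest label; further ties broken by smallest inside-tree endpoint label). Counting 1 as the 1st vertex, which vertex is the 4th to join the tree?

4

Prim's algorithm from 1:
Step 1: cheapest edge leaving the tree is 1-2 (1); add 2.
Step 2: cheapest edge leaving the tree is 0-2 (6); add 0.
Step 3: cheapest edge leaving the tree is 0-4 (4); add 4.
Step 4: cheapest edge leaving the tree is 0-3 (6); add 3.
Vertex order: 1, 2, 0, 4, 3. The 4th vertex is 4.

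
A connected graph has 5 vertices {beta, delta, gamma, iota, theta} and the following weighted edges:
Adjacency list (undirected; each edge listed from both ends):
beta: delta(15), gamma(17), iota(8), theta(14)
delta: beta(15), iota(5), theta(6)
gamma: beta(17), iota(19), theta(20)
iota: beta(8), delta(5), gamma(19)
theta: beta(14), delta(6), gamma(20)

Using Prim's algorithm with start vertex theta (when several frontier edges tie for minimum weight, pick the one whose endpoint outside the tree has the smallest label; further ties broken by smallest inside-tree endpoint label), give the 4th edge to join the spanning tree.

Prim, starting at theta.
Step 1: frontier [delta theta 6, beta theta 14, gamma theta 20] → take delta theta (6); add delta.
Step 2: frontier [delta iota 5, beta delta 15, beta theta 14, gamma theta 20] → take delta iota (5); add iota.
Step 3: frontier [beta delta 15, beta iota 8, gamma iota 19, beta theta 14, gamma theta 20] → take beta iota (8); add beta.
Step 4: frontier [beta gamma 17, gamma iota 19, gamma theta 20] → take beta gamma (17); add gamma.
The 4th edge added is beta gamma.

beta-gamma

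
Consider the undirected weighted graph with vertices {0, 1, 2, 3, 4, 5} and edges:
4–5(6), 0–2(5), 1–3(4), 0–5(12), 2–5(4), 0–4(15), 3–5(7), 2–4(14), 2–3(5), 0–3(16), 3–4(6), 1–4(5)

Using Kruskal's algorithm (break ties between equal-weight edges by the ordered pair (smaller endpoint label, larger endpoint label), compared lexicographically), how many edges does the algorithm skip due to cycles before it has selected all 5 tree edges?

Kruskal's algorithm — process edges by increasing weight (ties by edge label):
1–3 (4): add. Components now {0} {1,3} {2} {4} {5}
2–5 (4): add. Components now {0} {1,3} {2,5} {4}
0–2 (5): add. Components now {0,2,5} {1,3} {4}
1–4 (5): add. Components now {0,2,5} {1,3,4}
2–3 (5): add. Components now {0,1,2,3,4,5}
Edges rejected before the tree was complete: 0.

0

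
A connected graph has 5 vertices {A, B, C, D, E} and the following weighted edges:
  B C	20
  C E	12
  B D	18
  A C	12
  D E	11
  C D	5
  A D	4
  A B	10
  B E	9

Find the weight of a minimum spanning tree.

28

Kruskal's algorithm — process edges by increasing weight (ties by edge label):
A D (4): add. Components now {A,D} {B} {C} {E}
C D (5): add. Components now {A,C,D} {B} {E}
B E (9): add. Components now {A,C,D} {B,E}
A B (10): add. Components now {A,B,C,D,E}
MST edges: A D, C D, B E, A B; total weight 4+5+9+10 = 28.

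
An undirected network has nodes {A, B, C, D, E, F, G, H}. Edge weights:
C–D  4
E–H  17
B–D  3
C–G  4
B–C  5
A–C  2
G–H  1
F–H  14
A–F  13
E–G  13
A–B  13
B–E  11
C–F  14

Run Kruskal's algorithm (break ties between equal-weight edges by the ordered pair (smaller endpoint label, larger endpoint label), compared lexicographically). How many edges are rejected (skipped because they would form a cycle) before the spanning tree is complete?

Sort edges by weight, then run Kruskal:
G–H (1): add — endpoints in different components.
A–C (2): add — endpoints in different components.
B–D (3): add — endpoints in different components.
C–D (4): add — endpoints in different components.
C–G (4): add — endpoints in different components.
B–C (5): skip — B and C already connected.
B–E (11): add — endpoints in different components.
A–B (13): skip — A and B already connected.
A–F (13): add — endpoints in different components.
Edges rejected before the tree was complete: 2.

2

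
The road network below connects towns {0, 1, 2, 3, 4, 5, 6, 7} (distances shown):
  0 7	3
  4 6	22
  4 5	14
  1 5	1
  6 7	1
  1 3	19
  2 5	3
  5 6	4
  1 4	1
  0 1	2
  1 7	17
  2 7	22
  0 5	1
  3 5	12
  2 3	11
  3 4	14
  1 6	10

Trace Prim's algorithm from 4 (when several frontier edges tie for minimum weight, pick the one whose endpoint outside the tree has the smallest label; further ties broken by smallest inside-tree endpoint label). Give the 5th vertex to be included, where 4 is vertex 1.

Grow the tree from 4 using Prim:
Step 1: cheapest edge leaving the tree is 1 4 (1); add 1.
Step 2: cheapest edge leaving the tree is 1 5 (1); add 5.
Step 3: cheapest edge leaving the tree is 0 5 (1); add 0.
Step 4: cheapest edge leaving the tree is 2 5 (3); add 2.
Step 5: cheapest edge leaving the tree is 0 7 (3); add 7.
Step 6: cheapest edge leaving the tree is 6 7 (1); add 6.
Step 7: cheapest edge leaving the tree is 2 3 (11); add 3.
Vertex order: 4, 1, 5, 0, 2, 7, 6, 3. The 5th vertex is 2.

2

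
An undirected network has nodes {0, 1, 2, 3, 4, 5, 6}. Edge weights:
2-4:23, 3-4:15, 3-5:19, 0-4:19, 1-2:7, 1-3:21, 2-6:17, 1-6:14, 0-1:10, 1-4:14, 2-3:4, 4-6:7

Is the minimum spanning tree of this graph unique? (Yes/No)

No

Sort edges by weight, then run Kruskal:
2-3 (4): add. Components now {0} {1} {2,3} {4} {5} {6}
1-2 (7): add. Components now {0} {1,2,3} {4} {5} {6}
4-6 (7): add. Components now {0} {1,2,3} {4,6} {5}
0-1 (10): add. Components now {0,1,2,3} {4,6} {5}
1-4 (14): add. Components now {0,1,2,3,4,6} {5}
1-6 (14): skip — 1 and 6 already connected.
3-4 (15): skip — 3 and 4 already connected.
2-6 (17): skip — 2 and 6 already connected.
0-4 (19): skip — 0 and 4 already connected.
3-5 (19): add. Components now {0,1,2,3,4,5,6}
Non-tree edge 1-6 has weight 14, equal to the heaviest edge on its tree cycle — swapping gives another MST of the same weight. Not unique.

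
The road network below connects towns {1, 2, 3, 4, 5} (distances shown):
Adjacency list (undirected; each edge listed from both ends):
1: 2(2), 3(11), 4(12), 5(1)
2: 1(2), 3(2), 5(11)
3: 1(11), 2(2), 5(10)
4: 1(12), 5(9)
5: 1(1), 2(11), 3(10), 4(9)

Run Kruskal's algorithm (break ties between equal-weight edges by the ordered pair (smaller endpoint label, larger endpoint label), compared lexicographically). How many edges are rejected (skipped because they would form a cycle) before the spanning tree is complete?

Kruskal's algorithm — process edges by increasing weight (ties by edge label):
1—5 (1): add — endpoints in different components.
1—2 (2): add — endpoints in different components.
2—3 (2): add — endpoints in different components.
4—5 (9): add — endpoints in different components.
Edges rejected before the tree was complete: 0.

0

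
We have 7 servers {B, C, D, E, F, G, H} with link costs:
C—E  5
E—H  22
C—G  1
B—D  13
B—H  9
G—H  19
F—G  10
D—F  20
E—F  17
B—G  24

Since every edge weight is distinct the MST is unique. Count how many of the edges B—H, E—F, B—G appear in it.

1

Kruskal: consider edges lightest-first.
C—G (1): add — endpoints in different components.
C—E (5): add — endpoints in different components.
B—H (9): add — endpoints in different components.
F—G (10): add — endpoints in different components.
B—D (13): add — endpoints in different components.
E—F (17): skip — E and F already connected.
G—H (19): add — endpoints in different components.
MST edge set: {C—G, C—E, B—H, F—G, B—D, G—H}.
Of the listed edges, {B—H} are in the MST → 1.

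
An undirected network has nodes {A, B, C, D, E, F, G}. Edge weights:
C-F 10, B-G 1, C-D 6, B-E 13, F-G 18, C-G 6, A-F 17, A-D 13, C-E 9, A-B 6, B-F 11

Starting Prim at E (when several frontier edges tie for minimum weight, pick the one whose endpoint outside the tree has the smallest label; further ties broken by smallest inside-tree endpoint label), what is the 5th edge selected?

A-B

Prim's algorithm from E:
Step 1: frontier [C-E 9, B-E 13] → take C-E (9); add C.
Step 2: frontier [C-D 6, C-G 6, C-F 10, B-E 13] → take C-D (6); add D.
Step 3: frontier [C-G 6, C-F 10, A-D 13, B-E 13] → take C-G (6); add G.
Step 4: frontier [C-F 10, A-D 13, B-E 13, B-G 1, F-G 18] → take B-G (1); add B.
Step 5: frontier [A-B 6, B-F 11, C-F 10, A-D 13, F-G 18] → take A-B (6); add A.
Step 6: frontier [A-F 17, B-F 11, C-F 10, F-G 18] → take C-F (10); add F.
The 5th edge added is A-B.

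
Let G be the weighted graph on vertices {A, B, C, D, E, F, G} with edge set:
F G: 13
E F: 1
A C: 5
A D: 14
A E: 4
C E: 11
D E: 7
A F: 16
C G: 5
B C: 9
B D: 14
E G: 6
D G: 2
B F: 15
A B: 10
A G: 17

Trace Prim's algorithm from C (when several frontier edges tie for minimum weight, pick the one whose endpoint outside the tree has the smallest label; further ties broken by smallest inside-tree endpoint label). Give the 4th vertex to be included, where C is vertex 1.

F

Prim, starting at C.
Step 1: cheapest edge leaving the tree is A C (5); add A.
Step 2: cheapest edge leaving the tree is A E (4); add E.
Step 3: cheapest edge leaving the tree is E F (1); add F.
Step 4: cheapest edge leaving the tree is C G (5); add G.
Step 5: cheapest edge leaving the tree is D G (2); add D.
Step 6: cheapest edge leaving the tree is B C (9); add B.
Vertex order: C, A, E, F, G, D, B. The 4th vertex is F.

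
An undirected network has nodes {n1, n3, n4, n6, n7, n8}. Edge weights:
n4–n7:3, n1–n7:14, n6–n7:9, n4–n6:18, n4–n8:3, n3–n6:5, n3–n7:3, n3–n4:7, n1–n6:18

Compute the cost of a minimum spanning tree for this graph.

28

Prim, starting at n1.
Step 1: cheapest edge leaving the tree is n1–n7 (14); add n7.
Step 2: cheapest edge leaving the tree is n3–n7 (3); add n3.
Step 3: cheapest edge leaving the tree is n4–n7 (3); add n4.
Step 4: cheapest edge leaving the tree is n4–n8 (3); add n8.
Step 5: cheapest edge leaving the tree is n3–n6 (5); add n6.
MST edges: n1–n7, n3–n7, n4–n7, n4–n8, n3–n6; total weight 14+3+3+3+5 = 28.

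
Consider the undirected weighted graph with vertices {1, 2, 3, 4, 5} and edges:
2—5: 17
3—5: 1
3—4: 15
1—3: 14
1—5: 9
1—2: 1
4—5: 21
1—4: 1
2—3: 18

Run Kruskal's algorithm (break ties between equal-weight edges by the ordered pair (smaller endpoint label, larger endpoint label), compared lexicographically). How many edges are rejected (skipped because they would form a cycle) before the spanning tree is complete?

Sort edges by weight, then run Kruskal:
1—2 (1): add — endpoints in different components.
1—4 (1): add — endpoints in different components.
3—5 (1): add — endpoints in different components.
1—5 (9): add — endpoints in different components.
Edges rejected before the tree was complete: 0.

0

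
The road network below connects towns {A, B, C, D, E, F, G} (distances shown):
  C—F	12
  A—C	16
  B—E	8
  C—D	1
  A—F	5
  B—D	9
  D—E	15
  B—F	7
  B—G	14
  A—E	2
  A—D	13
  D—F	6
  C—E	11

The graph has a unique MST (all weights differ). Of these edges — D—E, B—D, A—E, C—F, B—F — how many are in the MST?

2

Sort edges by weight, then run Kruskal:
C—D (1): add. Components now {A} {B} {C,D} {E} {F} {G}
A—E (2): add. Components now {A,E} {B} {C,D} {F} {G}
A—F (5): add. Components now {A,E,F} {B} {C,D} {G}
D—F (6): add. Components now {A,C,D,E,F} {B} {G}
B—F (7): add. Components now {A,B,C,D,E,F} {G}
B—E (8): skip — B and E already connected.
B—D (9): skip — B and D already connected.
C—E (11): skip — C and E already connected.
C—F (12): skip — C and F already connected.
A—D (13): skip — A and D already connected.
B—G (14): add. Components now {A,B,C,D,E,F,G}
MST edge set: {C—D, A—E, A—F, D—F, B—F, B—G}.
Of the listed edges, {A—E, B—F} are in the MST → 2.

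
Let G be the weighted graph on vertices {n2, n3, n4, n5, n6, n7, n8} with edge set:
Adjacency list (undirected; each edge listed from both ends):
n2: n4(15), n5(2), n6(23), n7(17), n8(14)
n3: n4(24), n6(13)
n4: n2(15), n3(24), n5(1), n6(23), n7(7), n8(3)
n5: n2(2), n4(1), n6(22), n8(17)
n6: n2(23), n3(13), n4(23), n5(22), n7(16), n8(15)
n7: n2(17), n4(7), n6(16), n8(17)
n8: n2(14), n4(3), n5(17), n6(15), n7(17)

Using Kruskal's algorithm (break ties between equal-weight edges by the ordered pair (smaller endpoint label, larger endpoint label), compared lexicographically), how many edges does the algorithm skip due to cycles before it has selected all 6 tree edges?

Kruskal's algorithm — process edges by increasing weight (ties by edge label):
n4-n5 (1): add — endpoints in different components.
n2-n5 (2): add — endpoints in different components.
n4-n8 (3): add — endpoints in different components.
n4-n7 (7): add — endpoints in different components.
n3-n6 (13): add — endpoints in different components.
n2-n8 (14): skip — n2 and n8 already connected.
n2-n4 (15): skip — n2 and n4 already connected.
n6-n8 (15): add — endpoints in different components.
Edges rejected before the tree was complete: 2.

2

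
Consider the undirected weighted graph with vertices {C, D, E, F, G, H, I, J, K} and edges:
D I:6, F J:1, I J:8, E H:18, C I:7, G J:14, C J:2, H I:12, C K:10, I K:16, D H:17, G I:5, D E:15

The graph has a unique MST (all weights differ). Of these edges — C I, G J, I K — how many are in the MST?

Kruskal: consider edges lightest-first.
F J (1): add — endpoints in different components.
C J (2): add — endpoints in different components.
G I (5): add — endpoints in different components.
D I (6): add — endpoints in different components.
C I (7): add — endpoints in different components.
I J (8): skip — I and J already connected.
C K (10): add — endpoints in different components.
H I (12): add — endpoints in different components.
G J (14): skip — G and J already connected.
D E (15): add — endpoints in different components.
MST edge set: {F J, C J, G I, D I, C I, C K, H I, D E}.
Of the listed edges, {C I} are in the MST → 1.

1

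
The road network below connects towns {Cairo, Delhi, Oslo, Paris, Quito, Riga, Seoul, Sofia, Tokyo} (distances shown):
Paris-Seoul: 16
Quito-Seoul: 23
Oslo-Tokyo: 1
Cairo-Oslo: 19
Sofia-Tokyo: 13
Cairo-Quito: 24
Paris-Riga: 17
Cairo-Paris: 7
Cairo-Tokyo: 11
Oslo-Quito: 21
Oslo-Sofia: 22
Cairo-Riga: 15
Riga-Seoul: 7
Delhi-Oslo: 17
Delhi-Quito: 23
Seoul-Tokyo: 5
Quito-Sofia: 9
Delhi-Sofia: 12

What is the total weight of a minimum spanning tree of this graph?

65

Kruskal's algorithm — process edges by increasing weight (ties by edge label):
Oslo-Tokyo (1): add — endpoints in different components.
Seoul-Tokyo (5): add — endpoints in different components.
Cairo-Paris (7): add — endpoints in different components.
Riga-Seoul (7): add — endpoints in different components.
Quito-Sofia (9): add — endpoints in different components.
Cairo-Tokyo (11): add — endpoints in different components.
Delhi-Sofia (12): add — endpoints in different components.
Sofia-Tokyo (13): add — endpoints in different components.
MST edges: Oslo-Tokyo, Seoul-Tokyo, Cairo-Paris, Riga-Seoul, Quito-Sofia, Cairo-Tokyo, Delhi-Sofia, Sofia-Tokyo; total weight 1+5+7+7+9+11+12+13 = 65.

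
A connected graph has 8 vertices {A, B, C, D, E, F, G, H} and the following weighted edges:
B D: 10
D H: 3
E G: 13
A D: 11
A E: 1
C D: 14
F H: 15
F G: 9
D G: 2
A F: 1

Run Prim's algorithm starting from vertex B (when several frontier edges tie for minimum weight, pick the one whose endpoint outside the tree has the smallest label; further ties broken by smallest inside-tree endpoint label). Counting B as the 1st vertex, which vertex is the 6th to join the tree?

A

Prim, starting at B.
Step 1: cheapest edge leaving the tree is B D (10); add D.
Step 2: cheapest edge leaving the tree is D G (2); add G.
Step 3: cheapest edge leaving the tree is D H (3); add H.
Step 4: cheapest edge leaving the tree is F G (9); add F.
Step 5: cheapest edge leaving the tree is A F (1); add A.
Step 6: cheapest edge leaving the tree is A E (1); add E.
Step 7: cheapest edge leaving the tree is C D (14); add C.
Vertex order: B, D, G, H, F, A, E, C. The 6th vertex is A.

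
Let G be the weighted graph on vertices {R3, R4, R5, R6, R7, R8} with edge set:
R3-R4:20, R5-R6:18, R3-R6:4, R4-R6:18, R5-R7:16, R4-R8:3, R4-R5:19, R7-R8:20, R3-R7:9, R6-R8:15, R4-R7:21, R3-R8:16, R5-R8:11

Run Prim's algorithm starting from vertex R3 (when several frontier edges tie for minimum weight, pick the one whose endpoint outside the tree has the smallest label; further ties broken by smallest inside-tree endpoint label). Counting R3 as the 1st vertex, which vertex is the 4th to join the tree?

R8

Prim's algorithm from R3:
Step 1: frontier [R3-R6 4, R3-R7 9, R3-R8 16, R3-R4 20] → take R3-R6 (4); add R6.
Step 2: frontier [R3-R7 9, R3-R8 16, R3-R4 20, R6-R8 15, R4-R6 18, R5-R6 18] → take R3-R7 (9); add R7.
Step 3: frontier [R3-R8 16, R3-R4 20, R6-R8 15, R4-R6 18, R5-R6 18, R5-R7 16, R7-R8 20, R4-R7 21] → take R6-R8 (15); add R8.
Step 4: frontier [R3-R4 20, R4-R6 18, R5-R6 18, R5-R7 16, R4-R7 21, R4-R8 3, R5-R8 11] → take R4-R8 (3); add R4.
Step 5: frontier [R4-R5 19, R5-R6 18, R5-R7 16, R5-R8 11] → take R5-R8 (11); add R5.
Vertex order: R3, R6, R7, R8, R4, R5. The 4th vertex is R8.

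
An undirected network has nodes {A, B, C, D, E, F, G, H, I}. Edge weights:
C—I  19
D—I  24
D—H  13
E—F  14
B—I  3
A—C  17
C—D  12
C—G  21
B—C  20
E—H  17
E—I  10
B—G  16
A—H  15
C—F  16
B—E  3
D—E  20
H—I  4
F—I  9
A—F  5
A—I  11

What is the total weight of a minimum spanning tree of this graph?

Kruskal's algorithm — process edges by increasing weight (ties by edge label):
B—E (3): add — endpoints in different components.
B—I (3): add — endpoints in different components.
H—I (4): add — endpoints in different components.
A—F (5): add — endpoints in different components.
F—I (9): add — endpoints in different components.
E—I (10): skip — E and I already connected.
A—I (11): skip — A and I already connected.
C—D (12): add — endpoints in different components.
D—H (13): add — endpoints in different components.
E—F (14): skip — E and F already connected.
A—H (15): skip — A and H already connected.
B—G (16): add — endpoints in different components.
MST edges: B—E, B—I, H—I, A—F, F—I, C—D, D—H, B—G; total weight 3+3+4+5+9+12+13+16 = 65.

65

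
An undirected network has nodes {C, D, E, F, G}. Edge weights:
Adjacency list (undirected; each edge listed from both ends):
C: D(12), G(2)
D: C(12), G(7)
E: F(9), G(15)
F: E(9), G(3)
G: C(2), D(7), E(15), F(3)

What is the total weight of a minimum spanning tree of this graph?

21

Kruskal's algorithm — process edges by increasing weight (ties by edge label):
C-G (2): add — endpoints in different components.
F-G (3): add — endpoints in different components.
D-G (7): add — endpoints in different components.
E-F (9): add — endpoints in different components.
MST edges: C-G, F-G, D-G, E-F; total weight 2+3+7+9 = 21.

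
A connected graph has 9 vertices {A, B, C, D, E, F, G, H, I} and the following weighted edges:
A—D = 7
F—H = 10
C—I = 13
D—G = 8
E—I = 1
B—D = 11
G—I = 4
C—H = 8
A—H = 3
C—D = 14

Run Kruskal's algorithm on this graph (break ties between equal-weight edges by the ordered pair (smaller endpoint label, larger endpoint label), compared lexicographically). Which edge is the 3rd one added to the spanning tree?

Kruskal's algorithm — process edges by increasing weight (ties by edge label):
E—I (1): add — endpoints in different components.
A—H (3): add — endpoints in different components.
G—I (4): add — endpoints in different components.
A—D (7): add — endpoints in different components.
C—H (8): add — endpoints in different components.
D—G (8): add — endpoints in different components.
F—H (10): add — endpoints in different components.
B—D (11): add — endpoints in different components.
The 3rd edge added is G—I.

G-I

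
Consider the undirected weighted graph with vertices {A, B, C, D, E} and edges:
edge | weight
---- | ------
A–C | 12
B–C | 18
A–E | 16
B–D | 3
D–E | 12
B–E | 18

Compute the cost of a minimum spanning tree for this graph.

Prim, starting at A.
Step 1: frontier [A–C 12, A–E 16] → take A–C (12); add C.
Step 2: frontier [A–E 16, B–C 18] → take A–E (16); add E.
Step 3: frontier [B–C 18, D–E 12, B–E 18] → take D–E (12); add D.
Step 4: frontier [B–C 18, B–D 3, B–E 18] → take B–D (3); add B.
MST edges: A–C, A–E, D–E, B–D; total weight 12+16+12+3 = 43.

43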